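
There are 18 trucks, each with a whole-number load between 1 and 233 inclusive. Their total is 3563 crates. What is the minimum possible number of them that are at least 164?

9

Each value short of 164 is at most 163, costing at least 233 − 163 = 70 against the maximum total of 4194.
We can afford to lose at most 4194 − 3563 = 631, so at most ⌊631/70⌋ = 9 fall short, and at least 9 are ≥ 164.
Exactly 9 works: 9 values at 233 and 9 at 163 total 3564; lower one of the high values by 1 (still ≥ 164) to hit 3563.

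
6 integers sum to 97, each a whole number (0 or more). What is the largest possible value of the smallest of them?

16

The 6 values sum to 97, so their minimum is at most ⌊97/6⌋ = 16.
Taking 5 copies of 16 and 1 copy of 17 gives exactly 97, so 16 is attained.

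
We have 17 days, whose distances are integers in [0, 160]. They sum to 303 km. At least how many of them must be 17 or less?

Let j be the number exceeding 17. Then the total is ≥ 18·j + 0·(17 − j) = 0 + 18j.
So 18j ≤ 303 and j ≤ 16; hence at least 17 − 16 = 1 are ≤ 17.
Exactly 1 works: 1 value at 0 and 16 at 18 total 288; raise one of the low values by 15 (still ≤ 17) to hit 303.

1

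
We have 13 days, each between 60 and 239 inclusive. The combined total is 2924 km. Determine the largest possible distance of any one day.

239

To make one day as large as possible, make the other 12 as small as possible.
The other 12 contribute at least 12 × 60 = 720, leaving at most 2924 − 720 = 2204.
But each day is capped at 239, so the maximum is 239.
Achievable: one at 239 and the other 12 totalling 2685, which fits since 12 × 60 ≤ 2685 ≤ 12 × 239.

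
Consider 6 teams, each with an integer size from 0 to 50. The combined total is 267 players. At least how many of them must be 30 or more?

If only k of them are at least 30, the other 6 − k are at most 29, so the total is at most k·50 + (6 − k)·29.
This must reach 267, so k·50 + (6 − k)·29 ≥ 267, giving k ≥ 5.
Exactly 5 works: 5 values at 50 and 1 at 29 total 279; lower one of the high values by 12 (still ≥ 30) to hit 267.

5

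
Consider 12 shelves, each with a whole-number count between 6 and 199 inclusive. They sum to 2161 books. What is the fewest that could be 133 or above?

Each value short of 133 is at most 132, costing at least 199 − 132 = 67 against the maximum total of 2388.
We can afford to lose at most 2388 − 2161 = 227, so at most ⌊227/67⌋ = 3 fall short, and at least 9 are ≥ 133.
Exactly 9 works: 9 values at 199 and 3 at 132 total 2187; lower one of the high values by 26 (still ≥ 133) to hit 2161.

9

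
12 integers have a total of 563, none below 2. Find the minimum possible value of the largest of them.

47

If every one of the 12 were at most 46, the total would be at most 12 × 46 = 552 < 563.
Equality holds with 11 values of 47 and 1 value of 46.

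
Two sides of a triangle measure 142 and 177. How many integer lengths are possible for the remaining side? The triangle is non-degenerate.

The triangle inequality gives |142 − 177| < c < 142 + 177, i.e. 35 < c < 319.
So c can be any integer from 36 to 318: 283 values.

283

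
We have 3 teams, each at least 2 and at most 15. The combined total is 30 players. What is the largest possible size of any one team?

Maximizing one value means minimizing the remaining 2.
The other 2 contribute at least 2 × 2 = 4, leaving at most 30 − 4 = 26.
But each team is capped at 15, so the maximum is 15.
Achievable: one at 15 and the other 2 totalling 15, which fits since 2 × 2 ≤ 15 ≤ 2 × 15.

15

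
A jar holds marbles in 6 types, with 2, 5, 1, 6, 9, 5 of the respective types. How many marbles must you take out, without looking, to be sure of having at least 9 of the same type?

In the worst case you take as many as possible of each type without reaching 9: 2 + 5 + 1 + 6 + 8 + 5 = 27.
The next one must give 9 of some type, so 27 + 1 = 28.

28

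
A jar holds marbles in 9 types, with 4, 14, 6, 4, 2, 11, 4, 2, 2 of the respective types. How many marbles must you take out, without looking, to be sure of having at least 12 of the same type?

In the worst case you take as many as possible of each type without reaching 12: 4 + 11 + 6 + 4 + 2 + 11 + 4 + 2 + 2 = 46.
The next one must give 12 of some type, so 46 + 1 = 47.

47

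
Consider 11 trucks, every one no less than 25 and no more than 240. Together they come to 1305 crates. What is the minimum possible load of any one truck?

Minimizing one value means maximizing the remaining 10.
The other 10 can take up 10 × 240 = 2400 ≥ 1305 − 25, so one truck can sit at its floor of 25.
Achievable: one at 25 and the other 10 totalling 1280, which fits since 10 × 25 ≤ 1280 ≤ 10 × 240.

25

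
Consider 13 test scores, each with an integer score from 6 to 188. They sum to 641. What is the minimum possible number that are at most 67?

4

Let j be the number exceeding 67. Then the total is ≥ 68·j + 6·(13 − j) = 78 + 62j.
So 62j ≤ 563 and j ≤ 9; hence at least 13 − 9 = 4 are ≤ 67.
Exactly 4 works: 4 values at 6 and 9 at 68 total 636; raise one of the low values by 5 (still ≤ 67) to hit 641.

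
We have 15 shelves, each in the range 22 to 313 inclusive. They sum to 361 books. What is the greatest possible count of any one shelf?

53

Maximizing one value means minimizing the remaining 14.
The other 14 contribute at least 14 × 22 = 308, leaving at most 361 − 308 = 53.
Since 53 ≤ 313, this is achievable: one at 53 and 14 at 22.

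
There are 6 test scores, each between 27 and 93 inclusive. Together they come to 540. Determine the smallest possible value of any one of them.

75

To make one score as small as possible, make the other 5 as large as possible.
The other 5 contribute at most 5 × 93 = 465, leaving at least 540 − 465 = 75.
Since 75 ≥ 27, this is achievable: one at 75 and 5 at 93.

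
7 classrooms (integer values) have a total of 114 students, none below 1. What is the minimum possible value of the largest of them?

The average is 114/7 > 16, so not all 7 can be 16 or less; the largest is ≥ 17.
Taking 5 copies of 16 and 2 copies of 17 gives exactly 114, so 17 is attained.

17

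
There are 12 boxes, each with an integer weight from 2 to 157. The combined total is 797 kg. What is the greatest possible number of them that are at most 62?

11

Suppose k of them are at most 62. Those contribute at most 62 each and the rest at most 157 each.
So the total is at most 62k + 157(12 − k) = 1884 − 95k. This must still be ≥ 797, so k ≤ 11.
k = 11 is achieved by 11 values at 62 and 1 at 157, total 839; lower one of the 157's by 42 (still > 62) to reach 797.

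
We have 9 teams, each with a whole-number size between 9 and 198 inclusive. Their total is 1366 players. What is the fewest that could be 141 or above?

2

If only k of them are at least 141, the other 9 − k are at most 140, so the total is at most k·198 + (9 − k)·140.
This must reach 1366, so k·198 + (9 − k)·140 ≥ 1366, giving k ≥ 2.
Exactly 2 works: 2 values at 198 and 7 at 140 total 1376; lower one of the high values by 10 (still ≥ 141) to hit 1366.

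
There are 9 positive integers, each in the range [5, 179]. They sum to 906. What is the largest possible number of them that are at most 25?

4

Each value at 25 or below falls at least 179 − 25 = 154 short of the ceiling 179.
The ceiling total is 9 × 179 = 1611, and we need 906, so at most ⌊(1611 − 906)/154⌋ = 4 can be that low.
k = 4 is achieved by 4 values at 25 and 5 at 179, total 995; lower one of the 179's by 89 (still > 25) to reach 906.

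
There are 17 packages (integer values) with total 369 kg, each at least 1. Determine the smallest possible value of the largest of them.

22

Some value must be at least ⌈369/17⌉ = 22, since 17 × 21 = 357 < 369.
Achievable: 12 of them at 22 and 5 at 21 total 369.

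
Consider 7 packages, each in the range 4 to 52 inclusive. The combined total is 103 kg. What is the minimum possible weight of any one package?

Minimizing one value means maximizing the remaining 6.
The other 6 can take up 6 × 52 = 312 ≥ 103 − 4, so one package can sit at its floor of 4.
Achievable: one at 4 and the other 6 totalling 99, which fits since 6 × 4 ≤ 99 ≤ 6 × 52.

4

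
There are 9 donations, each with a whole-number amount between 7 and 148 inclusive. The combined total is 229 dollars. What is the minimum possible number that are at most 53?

If only k of them are at most 53, the other 9 − k are at least 54, so the total is at least (9 − k)·54 + k·7.
This is ≤ 229, so (9 − k)·54 + 7k ≤ 229, which gives k ≥ 6.
Exactly 6 works: 6 values at 7 and 3 at 54 total 204; raise one of the low values by 25 (still ≤ 53) to hit 229.

6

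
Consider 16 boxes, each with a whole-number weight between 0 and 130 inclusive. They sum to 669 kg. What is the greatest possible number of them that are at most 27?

Suppose k of them are at most 27. Those contribute at most 27 each and the rest at most 130 each.
So the total is at most 27k + 130(16 − k) = 2080 − 103k. This must still be ≥ 669, so k ≤ 13.
k = 13 is achieved by 13 values at 27 and 3 at 130, total 741; lower one of the 130's by 72 (still > 27) to reach 669.

13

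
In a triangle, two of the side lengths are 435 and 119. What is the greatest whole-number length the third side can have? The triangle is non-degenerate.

553

The third side must be less than 435 + 119 = 554.
The largest integer below 554 is 553.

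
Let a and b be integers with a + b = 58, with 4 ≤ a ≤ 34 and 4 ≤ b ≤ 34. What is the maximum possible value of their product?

841

ab = a(58 − a) is maximized when a is as near 58/2 as the bounds allow.
Taking a = 29 and b = 29 (both in [4, 34]) gives ab = 841.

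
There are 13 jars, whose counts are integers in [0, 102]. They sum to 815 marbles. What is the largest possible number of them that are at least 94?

8

Suppose k of them are at least 94. Those contribute at least 94 each and the other 13 − k at least 0 each.
So the total is at least 94k + 0(13 − k) = 0 + 94k. This must be ≤ 815, giving k ≤ 8.
k = 8 is achieved by 8 values at 94 and 5 at 0, total 752; add 63 to one value (staying below 94) to reach 815.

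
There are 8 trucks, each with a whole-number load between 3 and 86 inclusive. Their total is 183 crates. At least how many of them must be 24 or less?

Each value above 24 is at least 25, contributing at least 25 − 3 = 22 above the floor 3.
The sum exceeds the floor total 24 by 159, so at most ⌊159/22⌋ = 7 exceed 24, and at least 1 are ≤ 24.
Exactly 1 works: 1 value at 3 and 7 at 25 total 178; raise one of the low values by 5 (still ≤ 24) to hit 183.

1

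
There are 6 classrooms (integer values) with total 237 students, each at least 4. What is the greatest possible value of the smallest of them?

If every one of the 6 were at least 40, the total would be at least 6 × 40 = 240 > 237.
Taking 3 copies of 39 and 3 copies of 40 gives exactly 237, so 39 is attained.

39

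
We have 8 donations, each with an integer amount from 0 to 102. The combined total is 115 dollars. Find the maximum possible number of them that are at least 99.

Suppose k of them are at least 99. Those contribute at least 99 each and the other 8 − k at least 0 each.
So the total is at least 99k + 0(8 − k) = 0 + 99k. This must be ≤ 115, giving k ≤ 1.
k = 1 is achieved by 1 value at 99 and 7 at 0, total 99; add 16 to one value (staying below 99) to reach 115.

1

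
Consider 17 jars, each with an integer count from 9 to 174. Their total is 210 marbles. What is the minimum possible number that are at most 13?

Each value above 13 is at least 14, contributing at least 14 − 9 = 5 above the floor 9.
The sum exceeds the floor total 153 by 57, so at most ⌊57/5⌋ = 11 exceed 13, and at least 6 are ≤ 13.
Exactly 6 works: 6 values at 9 and 11 at 14 total 208; raise one of the low values by 2 (still ≤ 13) to hit 210.

6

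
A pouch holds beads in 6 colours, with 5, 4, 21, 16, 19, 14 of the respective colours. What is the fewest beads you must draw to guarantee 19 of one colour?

In the worst case you take as many as possible of each colour without reaching 19: 5 + 4 + 18 + 16 + 18 + 14 = 75.
The next one must give 19 of some colour, so 75 + 1 = 76.

76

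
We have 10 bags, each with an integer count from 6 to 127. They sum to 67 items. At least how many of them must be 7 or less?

Let j be the number exceeding 7. Then the total is ≥ 8·j + 6·(10 − j) = 60 + 2j.
So 2j ≤ 7 and j ≤ 3; hence at least 10 − 3 = 7 are ≤ 7.
Exactly 7 works: 7 values at 6 and 3 at 8 total 66; raise one of the low values by 1 (still ≤ 7) to hit 67.

7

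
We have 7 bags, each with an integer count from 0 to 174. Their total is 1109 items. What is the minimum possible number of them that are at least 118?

6

Suppose at most 7 − j of them reach 118; then j values are ≤ 117 and the rest ≤ 174.
The total is then ≤ 117·j + 174·(7 − j) = 1218 − 57j. For this to be ≥ 1109 we need j ≤ 1, so at least 7 − 1 = 6 must reach 118.
Exactly 6 works: 6 values at 174 and 1 at 117 total 1161; lower one of the high values by 52 (still ≥ 118) to hit 1109.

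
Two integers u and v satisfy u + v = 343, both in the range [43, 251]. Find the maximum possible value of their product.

29412

With u + v fixed, uv peaks when the two are closest together.
Taking u = 171 and v = 172 (both in [43, 251]) gives uv = 29412.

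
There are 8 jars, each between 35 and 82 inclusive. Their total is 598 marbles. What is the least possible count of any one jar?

35

To make one jar as small as possible, make the other 7 as large as possible.
The other 7 can take up 7 × 82 = 574 ≥ 598 − 35, so one jar can sit at its floor of 35.
Achievable: one at 35 and the other 7 totalling 563, which fits since 7 × 35 ≤ 563 ≤ 7 × 82.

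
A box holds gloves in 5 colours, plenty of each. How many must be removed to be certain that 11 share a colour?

51

You could draw 10 of every colour without reaching 11 of any — 50 in all.
One more forces 11 of some colour, so 50 + 1 = 51.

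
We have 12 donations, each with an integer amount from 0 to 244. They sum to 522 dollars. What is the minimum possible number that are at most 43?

1

Let j be the number exceeding 43. Then the total is ≥ 44·j + 0·(12 − j) = 0 + 44j.
So 44j ≤ 522 and j ≤ 11; hence at least 12 − 11 = 1 are ≤ 43.
Exactly 1 works: 1 value at 0 and 11 at 44 total 484; raise one of the low values by 38 (still ≤ 43) to hit 522.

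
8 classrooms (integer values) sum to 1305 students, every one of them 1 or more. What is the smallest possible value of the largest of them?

164

The 8 values sum to 1305, so their maximum is at least ⌈1305/8⌉ = 164.
Achievable: 1 of them at 164 and 7 at 163 total 1305.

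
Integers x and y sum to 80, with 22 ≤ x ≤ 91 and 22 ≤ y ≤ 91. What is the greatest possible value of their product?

1600

With x + y fixed, xy peaks when the two are closest together.
Taking x = 40 and y = 40 (both in [22, 91]) gives xy = 1600.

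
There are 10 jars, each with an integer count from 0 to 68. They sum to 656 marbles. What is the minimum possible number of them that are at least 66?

Suppose at most 10 − j of them reach 66; then j values are ≤ 65 and the rest ≤ 68.
The total is then ≤ 65·j + 68·(10 − j) = 680 − 3j. For this to be ≥ 656 we need j ≤ 8, so at least 10 − 8 = 2 must reach 66.
Exactly 2 works: 2 values at 68 and 8 at 65 total 656.

2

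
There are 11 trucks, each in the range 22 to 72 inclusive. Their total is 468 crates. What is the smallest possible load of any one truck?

To make one truck as small as possible, make the other 10 as large as possible.
The other 10 can take up 10 × 72 = 720 ≥ 468 − 22, so one truck can sit at its floor of 22.
Achievable: one at 22 and the other 10 totalling 446, which fits since 10 × 22 ≤ 446 ≤ 10 × 72.

22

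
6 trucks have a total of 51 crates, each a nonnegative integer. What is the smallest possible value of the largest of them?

9

The 6 values sum to 51, so their maximum is at least ⌈51/6⌉ = 9.
Equality holds with 3 values of 9 and 3 values of 8.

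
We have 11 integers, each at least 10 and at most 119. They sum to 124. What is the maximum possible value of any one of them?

24

To make one integer as large as possible, make the other 10 as small as possible.
The other 10 contribute at least 10 × 10 = 100, leaving at most 124 − 100 = 24.
Since 24 ≤ 119, this is achievable: one at 24 and 10 at 10.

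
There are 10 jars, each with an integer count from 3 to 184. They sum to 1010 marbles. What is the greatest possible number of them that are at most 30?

Each value at 30 or below falls at least 184 − 30 = 154 short of the ceiling 184.
The ceiling total is 10 × 184 = 1840, and we need 1010, so at most ⌊(1840 − 1010)/154⌋ = 5 can be that low.
k = 5 is achieved by 5 values at 30 and 5 at 184, total 1070; lower one of the 184's by 60 (still > 30) to reach 1010.

5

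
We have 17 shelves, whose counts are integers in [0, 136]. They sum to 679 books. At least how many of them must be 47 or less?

Let j be the number exceeding 47. Then the total is ≥ 48·j + 0·(17 − j) = 0 + 48j.
So 48j ≤ 679 and j ≤ 14; hence at least 17 − 14 = 3 are ≤ 47.
Exactly 3 works: 3 values at 0 and 14 at 48 total 672; raise one of the low values by 7 (still ≤ 47) to hit 679.

3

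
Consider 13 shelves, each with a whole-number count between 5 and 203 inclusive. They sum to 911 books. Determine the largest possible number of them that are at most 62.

12

Suppose k of them are at most 62. Those contribute at most 62 each and the rest at most 203 each.
So the total is at most 62k + 203(13 − k) = 2639 − 141k. This must still be ≥ 911, so k ≤ 12.
k = 12 is achieved by 12 values at 62 and 1 at 203, total 947; lower one of the 203's by 36 (still > 62) to reach 911.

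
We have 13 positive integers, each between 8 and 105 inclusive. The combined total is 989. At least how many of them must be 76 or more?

If only k of them are at least 76, the other 13 − k are at most 75, so the total is at most k·105 + (13 − k)·75.
This must reach 989, so k·105 + (13 − k)·75 ≥ 989, giving k ≥ 1.
Exactly 1 works: 1 value at 105 and 12 at 75 total 1005; lower one of the high values by 16 (still ≥ 76) to hit 989.

1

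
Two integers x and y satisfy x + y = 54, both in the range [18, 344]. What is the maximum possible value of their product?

xy = x(54 − x) is maximized when x is as near 54/2 as the bounds allow.
Taking x = 27 and y = 27 (both in [18, 344]) gives xy = 729.

729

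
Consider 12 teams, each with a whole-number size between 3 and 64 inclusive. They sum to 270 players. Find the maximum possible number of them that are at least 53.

4

Suppose k of them are at least 53. Those contribute at least 53 each and the other 12 − k at least 3 each.
So the total is at least 53k + 3(12 − k) = 36 + 50k. This must be ≤ 270, giving k ≤ 4.
k = 4 is achieved by 4 values at 53 and 8 at 3, total 236; add 34 to one value (staying below 53) to reach 270.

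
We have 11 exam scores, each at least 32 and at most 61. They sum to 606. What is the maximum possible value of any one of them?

To make one score as large as possible, make the other 10 as small as possible.
The other 10 contribute at least 10 × 32 = 320, leaving at most 606 − 320 = 286.
But each score is capped at 61, so the maximum is 61.
Achievable: one at 61 and the other 10 totalling 545, which fits since 10 × 32 ≤ 545 ≤ 10 × 61.

61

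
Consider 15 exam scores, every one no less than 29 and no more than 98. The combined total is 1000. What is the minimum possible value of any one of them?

To make one score as small as possible, make the other 14 as large as possible.
The other 14 can take up 14 × 98 = 1372 ≥ 1000 − 29, so one score can sit at its floor of 29.
Achievable: one at 29 and the other 14 totalling 971, which fits since 14 × 29 ≤ 971 ≤ 14 × 98.

29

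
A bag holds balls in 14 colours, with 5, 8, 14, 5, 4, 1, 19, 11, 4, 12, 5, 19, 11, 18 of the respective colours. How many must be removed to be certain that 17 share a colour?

In the worst case you take as many as possible of each colour without reaching 17: 5 + 8 + 14 + 5 + 4 + 1 + 16 + 11 + 4 + 12 + 5 + 16 + 11 + 16 = 128.
The next one must give 17 of some colour, so 128 + 1 = 129.

129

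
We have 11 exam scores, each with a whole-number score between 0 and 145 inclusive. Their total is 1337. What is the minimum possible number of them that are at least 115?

3

Suppose at most 11 − j of them reach 115; then j values are ≤ 114 and the rest ≤ 145.
The total is then ≤ 114·j + 145·(11 − j) = 1595 − 31j. For this to be ≥ 1337 we need j ≤ 8, so at least 11 − 8 = 3 must reach 115.
Exactly 3 works: 3 values at 145 and 8 at 114 total 1347; lower one of the high values by 10 (still ≥ 115) to hit 1337.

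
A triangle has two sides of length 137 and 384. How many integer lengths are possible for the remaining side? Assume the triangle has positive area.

The triangle inequality gives |137 − 384| < c < 137 + 384, i.e. 247 < c < 521.
So c can be any integer from 248 to 520: 273 values.

273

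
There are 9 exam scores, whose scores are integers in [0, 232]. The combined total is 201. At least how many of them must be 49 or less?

Let j be the number exceeding 49. Then the total is ≥ 50·j + 0·(9 − j) = 0 + 50j.
So 50j ≤ 201 and j ≤ 4; hence at least 9 − 4 = 5 are ≤ 49.
Exactly 5 works: 5 values at 0 and 4 at 50 total 200; raise one of the low values by 1 (still ≤ 49) to hit 201.

5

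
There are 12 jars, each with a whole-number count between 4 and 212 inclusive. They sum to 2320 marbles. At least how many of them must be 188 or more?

4

If only k of them are at least 188, the other 12 − k are at most 187, so the total is at most k·212 + (12 − k)·187.
This must reach 2320, so k·212 + (12 − k)·187 ≥ 2320, giving k ≥ 4.
Exactly 4 works: 4 values at 212 and 8 at 187 total 2344; lower one of the high values by 24 (still ≥ 188) to hit 2320.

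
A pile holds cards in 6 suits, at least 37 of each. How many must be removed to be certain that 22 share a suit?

127

In the worst case you draw 21 of each of the 6 suits: 6 × 21 = 126.
One more forces 22 of some suit, so 126 + 1 = 127.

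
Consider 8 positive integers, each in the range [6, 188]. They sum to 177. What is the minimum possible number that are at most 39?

If only k of them are at most 39, the other 8 − k are at least 40, so the total is at least (8 − k)·40 + k·6.
This is ≤ 177, so (8 − k)·40 + 6k ≤ 177, which gives k ≥ 5.
Exactly 5 works: 5 values at 6 and 3 at 40 total 150; raise one of the low values by 27 (still ≤ 39) to hit 177.

5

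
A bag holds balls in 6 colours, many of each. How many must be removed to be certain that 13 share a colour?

You could draw 12 of every colour without reaching 13 of any — 72 in all.
One more forces 13 of some colour, so 72 + 1 = 73.

73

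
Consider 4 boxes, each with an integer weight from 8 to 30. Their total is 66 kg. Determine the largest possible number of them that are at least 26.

1

Suppose k of them are at least 26. Those contribute at least 26 each and the other 4 − k at least 8 each.
So the total is at least 26k + 8(4 − k) = 32 + 18k. This must be ≤ 66, giving k ≤ 1.
k = 1 is achieved by 1 value at 26 and 3 at 8, total 50; add 16 to one value (staying below 26) to reach 66.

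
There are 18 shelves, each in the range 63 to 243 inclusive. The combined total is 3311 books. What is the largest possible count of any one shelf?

Maximizing one value means minimizing the remaining 17.
The other 17 contribute at least 17 × 63 = 1071, leaving at most 3311 − 1071 = 2240.
But each shelf is capped at 243, so the maximum is 243.
Achievable: one at 243 and the other 17 totalling 3068, which fits since 17 × 63 ≤ 3068 ≤ 17 × 243.

243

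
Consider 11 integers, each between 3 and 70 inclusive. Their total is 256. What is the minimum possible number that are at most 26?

If only k of them are at most 26, the other 11 − k are at least 27, so the total is at least (11 − k)·27 + k·3.
This is ≤ 256, so (11 − k)·27 + 3k ≤ 256, which gives k ≥ 2.
Exactly 2 works: 2 values at 3 and 9 at 27 total 249; raise one of the low values by 7 (still ≤ 26) to hit 256.

2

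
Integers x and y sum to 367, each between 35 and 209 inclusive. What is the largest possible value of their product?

xy = x(367 − x) is maximized when x is as near 367/2 as the bounds allow.
Taking x = 183 and y = 184 (both in [35, 209]) gives xy = 33672.

33672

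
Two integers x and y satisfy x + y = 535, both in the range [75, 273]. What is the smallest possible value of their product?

xy = x(535 − x) is concave in x, so over [262, 273] it is minimized at an endpoint.
At the endpoint x = 262, y = 535 − 262 = 273, so xy = 262 × 273 = 71526.

71526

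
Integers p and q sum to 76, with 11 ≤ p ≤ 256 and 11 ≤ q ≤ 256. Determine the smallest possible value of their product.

pq = p(76 − p) is concave in p, so over [11, 65] it is minimized at an endpoint.
The extreme feasible split is p = 11, q = 65, giving pq = 715.

715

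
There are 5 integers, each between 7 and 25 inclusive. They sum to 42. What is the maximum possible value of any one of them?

Maximizing one value means minimizing the remaining 4.
The other 4 contribute at least 4 × 7 = 28, leaving at most 42 − 28 = 14.
Since 14 ≤ 25, this is achievable: one at 14 and 4 at 7.

14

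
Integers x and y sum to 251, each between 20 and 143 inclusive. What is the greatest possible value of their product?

xy = x(251 − x) is maximized when x is as near 251/2 as the bounds allow.
Taking x = 125 and y = 126 (both in [20, 143]) gives xy = 15750.

15750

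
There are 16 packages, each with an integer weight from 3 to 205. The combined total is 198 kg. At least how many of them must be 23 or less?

9

If only k of them are at most 23, the other 16 − k are at least 24, so the total is at least (16 − k)·24 + k·3.
This is ≤ 198, so (16 − k)·24 + 3k ≤ 198, which gives k ≥ 9.
Exactly 9 works: 9 values at 3 and 7 at 24 total 195; raise one of the low values by 3 (still ≤ 23) to hit 198.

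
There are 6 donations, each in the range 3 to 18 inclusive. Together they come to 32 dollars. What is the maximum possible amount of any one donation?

Maximizing one value means minimizing the remaining 5.
The other 5 contribute at least 5 × 3 = 15, leaving at most 32 − 15 = 17.
Since 17 ≤ 18, this is achievable: one at 17 and 5 at 3.

17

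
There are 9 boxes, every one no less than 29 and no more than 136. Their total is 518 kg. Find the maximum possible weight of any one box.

136

To make one box as large as possible, make the other 8 as small as possible.
The other 8 contribute at least 8 × 29 = 232, leaving at most 518 − 232 = 286.
But each box is capped at 136, so the maximum is 136.
Achievable: one at 136 and the other 8 totalling 382, which fits since 8 × 29 ≤ 382 ≤ 8 × 136.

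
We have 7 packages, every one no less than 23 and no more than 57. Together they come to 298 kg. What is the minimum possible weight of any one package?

To make one package as small as possible, make the other 6 as large as possible.
The other 6 can take up 6 × 57 = 342 ≥ 298 − 23, so one package can sit at its floor of 23.
Achievable: one at 23 and the other 6 totalling 275, which fits since 6 × 23 ≤ 275 ≤ 6 × 57.

23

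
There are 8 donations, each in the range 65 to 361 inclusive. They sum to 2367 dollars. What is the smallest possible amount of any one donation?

65

To make one donation as small as possible, make the other 7 as large as possible.
The other 7 can take up 7 × 361 = 2527 ≥ 2367 − 65, so one donation can sit at its floor of 65.
Achievable: one at 65 and the other 7 totalling 2302, which fits since 7 × 65 ≤ 2302 ≤ 7 × 361.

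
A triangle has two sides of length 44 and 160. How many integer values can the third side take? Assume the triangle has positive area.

87

The triangle inequality gives |44 − 160| < c < 44 + 160, i.e. 116 < c < 204.
So c can be any integer from 117 to 203: 87 values.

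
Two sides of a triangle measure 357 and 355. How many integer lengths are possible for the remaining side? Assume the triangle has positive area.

The triangle inequality gives |357 − 355| < c < 357 + 355, i.e. 2 < c < 712.
So c can be any integer from 3 to 711: 709 values.

709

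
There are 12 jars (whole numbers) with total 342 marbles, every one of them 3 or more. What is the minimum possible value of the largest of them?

The average is 342/12 > 28, so not all 12 can be 28 or less; the largest is ≥ 29.
Taking 6 copies of 28 and 6 copies of 29 gives exactly 342, so 29 is attained.

29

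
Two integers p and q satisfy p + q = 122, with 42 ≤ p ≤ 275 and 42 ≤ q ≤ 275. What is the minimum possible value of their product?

3360

pq = p(122 − p) is concave in p, so over [42, 80] it is minimized at an endpoint.
The extreme feasible split is p = 42, q = 80, giving pq = 3360.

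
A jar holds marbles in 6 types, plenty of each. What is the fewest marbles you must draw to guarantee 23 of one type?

133

You could draw 22 of every type without reaching 23 of any — 132 in all.
One more forces 23 of some type, so 132 + 1 = 133.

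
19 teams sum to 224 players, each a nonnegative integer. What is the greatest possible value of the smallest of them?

The 19 values sum to 224, so their minimum is at most ⌊224/19⌋ = 11.
Equality holds with 4 values of 11 and 15 values of 12.

11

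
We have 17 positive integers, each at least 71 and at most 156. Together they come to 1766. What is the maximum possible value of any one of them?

To make one integer as large as possible, make the other 16 as small as possible.
The other 16 contribute at least 16 × 71 = 1136, leaving at most 1766 − 1136 = 630.
But each integer is capped at 156, so the maximum is 156.
Achievable: one at 156 and the other 16 totalling 1610, which fits since 16 × 71 ≤ 1610 ≤ 16 × 156.

156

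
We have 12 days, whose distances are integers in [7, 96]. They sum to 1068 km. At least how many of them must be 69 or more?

Each value short of 69 is at most 68, costing at least 96 − 68 = 28 against the maximum total of 1152.
We can afford to lose at most 1152 − 1068 = 84, so at most ⌊84/28⌋ = 3 fall short, and at least 9 are ≥ 69.
Exactly 9 works: 9 values at 96 and 3 at 68 total 1068.

9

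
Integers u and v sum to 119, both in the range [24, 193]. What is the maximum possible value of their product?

uv = u(119 − u) is maximized when u is as near 119/2 as the bounds allow.
Taking u = 59 and v = 60 (both in [24, 193]) gives uv = 3540.

3540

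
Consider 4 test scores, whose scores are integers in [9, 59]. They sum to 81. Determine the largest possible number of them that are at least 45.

1

If k of the values are ≥ 45, the total is ≥ 45k + 9(4 − k).
Setting 45k + 9(4 − k) ≤ 81 gives 36k ≤ 45, so k ≤ 1.
k = 1 is achieved by 1 value at 45 and 3 at 9, total 72; add 9 to one value (staying below 45) to reach 81.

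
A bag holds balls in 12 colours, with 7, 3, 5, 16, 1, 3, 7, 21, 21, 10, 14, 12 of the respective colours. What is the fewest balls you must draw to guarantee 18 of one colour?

113

In the worst case you take as many as possible of each colour without reaching 18: 7 + 3 + 5 + 16 + 1 + 3 + 7 + 17 + 17 + 10 + 14 + 12 = 112.
The next one must give 18 of some colour, so 112 + 1 = 113.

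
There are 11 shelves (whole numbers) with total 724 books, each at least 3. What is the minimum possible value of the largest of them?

Some value must be at least ⌈724/11⌉ = 66, since 11 × 65 = 715 < 724.
Achievable: 9 of them at 66 and 2 at 65 total 724.

66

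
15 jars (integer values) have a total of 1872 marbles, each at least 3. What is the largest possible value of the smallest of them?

If every one of the 15 were at least 125, the total would be at least 15 × 125 = 1875 > 1872.
Achievable: 3 of them at 124 and 12 at 125 total 1872.

124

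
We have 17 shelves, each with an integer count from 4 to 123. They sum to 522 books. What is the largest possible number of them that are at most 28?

16

Suppose k of them are at most 28. Those contribute at most 28 each and the rest at most 123 each.
So the total is at most 28k + 123(17 − k) = 2091 − 95k. This must still be ≥ 522, so k ≤ 16.
k = 16 is achieved by 16 values at 28 and 1 at 123, total 571; lower one of the 123's by 49 (still > 28) to reach 522.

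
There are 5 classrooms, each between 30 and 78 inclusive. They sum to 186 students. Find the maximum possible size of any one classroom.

66

Maximizing one value means minimizing the remaining 4.
The other 4 contribute at least 4 × 30 = 120, leaving at most 186 − 120 = 66.
Since 66 ≤ 78, this is achievable: one at 66 and 4 at 30.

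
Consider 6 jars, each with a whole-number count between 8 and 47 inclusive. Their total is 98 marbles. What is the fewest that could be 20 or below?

3

If only k of them are at most 20, the other 6 − k are at least 21, so the total is at least (6 − k)·21 + k·8.
This is ≤ 98, so (6 − k)·21 + 8k ≤ 98, which gives k ≥ 3.
Exactly 3 works: 3 values at 8 and 3 at 21 total 87; raise one of the low values by 11 (still ≤ 20) to hit 98.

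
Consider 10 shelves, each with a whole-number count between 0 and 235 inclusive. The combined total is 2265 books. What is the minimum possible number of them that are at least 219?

5

If only k of them are at least 219, the other 10 − k are at most 218, so the total is at most k·235 + (10 − k)·218.
This must reach 2265, so k·235 + (10 − k)·218 ≥ 2265, giving k ≥ 5.
Exactly 5 works: 5 values at 235 and 5 at 218 total 2265.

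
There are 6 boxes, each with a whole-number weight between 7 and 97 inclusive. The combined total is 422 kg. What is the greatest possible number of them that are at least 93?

With k values at 93 or above and the rest at least 7, the sum is at least 42 + 86k.
Since the sum is 422, we need 86k ≤ 380, i.e. k ≤ 4.
k = 4 is achieved by 4 values at 93 and 2 at 7, total 386; add 36 to one value (staying below 93) to reach 422.

4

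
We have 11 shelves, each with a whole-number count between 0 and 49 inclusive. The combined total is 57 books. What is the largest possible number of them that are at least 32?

1

Suppose k of them are at least 32. Those contribute at least 32 each and the other 11 − k at least 0 each.
So the total is at least 32k + 0(11 − k) = 0 + 32k. This must be ≤ 57, giving k ≤ 1.
k = 1 is achieved by 1 value at 32 and 10 at 0, total 32; add 25 to one value (staying below 32) to reach 57.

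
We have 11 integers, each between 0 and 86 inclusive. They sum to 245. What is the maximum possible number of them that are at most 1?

8

Each value at 1 or below falls at least 86 − 1 = 85 short of the ceiling 86.
The ceiling total is 11 × 86 = 946, and we need 245, so at most ⌊(946 − 245)/85⌋ = 8 can be that low.
k = 8 is achieved by 8 values at 1 and 3 at 86, total 266; lower one of the 86's by 21 (still > 1) to reach 245.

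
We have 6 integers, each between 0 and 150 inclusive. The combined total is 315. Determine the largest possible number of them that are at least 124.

If k of the values are ≥ 124, the total is ≥ 124k + 0(6 − k).
Setting 124k + 0(6 − k) ≤ 315 gives 124k ≤ 315, so k ≤ 2.
k = 2 is achieved by 2 values at 124 and 4 at 0, total 248; add 67 to one value (staying below 124) to reach 315.

2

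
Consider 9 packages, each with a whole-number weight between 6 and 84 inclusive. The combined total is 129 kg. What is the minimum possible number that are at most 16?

Let j be the number exceeding 16. Then the total is ≥ 17·j + 6·(9 − j) = 54 + 11j.
So 11j ≤ 75 and j ≤ 6; hence at least 9 − 6 = 3 are ≤ 16.
Exactly 3 works: 3 values at 6 and 6 at 17 total 120; raise one of the low values by 9 (still ≤ 16) to hit 129.

3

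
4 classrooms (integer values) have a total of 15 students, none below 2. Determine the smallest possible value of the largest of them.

4

Some value must be at least ⌈15/4⌉ = 4, since 4 × 3 = 12 < 15.
Taking 1 copy of 3 and 3 copies of 4 gives exactly 15, so 4 is attained.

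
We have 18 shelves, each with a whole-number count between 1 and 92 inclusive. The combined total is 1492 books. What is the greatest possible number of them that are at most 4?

1

Suppose k of them are at most 4. Those contribute at most 4 each and the rest at most 92 each.
So the total is at most 4k + 92(18 − k) = 1656 − 88k. This must still be ≥ 1492, so k ≤ 1.
k = 1 is achieved by 1 value at 4 and 17 at 92, total 1568; lower one of the 92's by 76 (still > 4) to reach 1492.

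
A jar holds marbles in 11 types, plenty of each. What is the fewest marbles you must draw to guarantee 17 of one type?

You could draw 16 of every type without reaching 17 of any — 176 in all.
One more forces 17 of some type, so 176 + 1 = 177.

177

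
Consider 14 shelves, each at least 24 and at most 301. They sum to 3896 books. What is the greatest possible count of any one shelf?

301

Maximizing one value means minimizing the remaining 13.
The other 13 contribute at least 13 × 24 = 312, leaving at most 3896 − 312 = 3584.
But each shelf is capped at 301, so the maximum is 301.
Achievable: one at 301 and the other 13 totalling 3595, which fits since 13 × 24 ≤ 3595 ≤ 13 × 301.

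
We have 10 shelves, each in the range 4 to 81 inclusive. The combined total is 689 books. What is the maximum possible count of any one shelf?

81

Maximizing one value means minimizing the remaining 9.
The other 9 contribute at least 9 × 4 = 36, leaving at most 689 − 36 = 653.
But each shelf is capped at 81, so the maximum is 81.
Achievable: one at 81 and the other 9 totalling 608, which fits since 9 × 4 ≤ 608 ≤ 9 × 81.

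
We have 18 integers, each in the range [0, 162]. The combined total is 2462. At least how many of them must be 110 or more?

Each value short of 110 is at most 109, costing at least 162 − 109 = 53 against the maximum total of 2916.
We can afford to lose at most 2916 − 2462 = 454, so at most ⌊454/53⌋ = 8 fall short, and at least 10 are ≥ 110.
Exactly 10 works: 10 values at 162 and 8 at 109 total 2492; lower one of the high values by 30 (still ≥ 110) to hit 2462.

10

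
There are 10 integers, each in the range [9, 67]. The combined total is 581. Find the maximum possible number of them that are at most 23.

Each value at 23 or below falls at least 67 − 23 = 44 short of the ceiling 67.
The ceiling total is 10 × 67 = 670, and we need 581, so at most ⌊(670 − 581)/44⌋ = 2 can be that low.
k = 2 is achieved by 2 values at 23 and 8 at 67, total 582; lower one of the 67's by 1 (still > 23) to reach 581.

2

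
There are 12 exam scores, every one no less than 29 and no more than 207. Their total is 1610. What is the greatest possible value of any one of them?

To make one score as large as possible, make the other 11 as small as possible.
The other 11 contribute at least 11 × 29 = 319, leaving at most 1610 − 319 = 1291.
But each score is capped at 207, so the maximum is 207.
Achievable: one at 207 and the other 11 totalling 1403, which fits since 11 × 29 ≤ 1403 ≤ 11 × 207.

207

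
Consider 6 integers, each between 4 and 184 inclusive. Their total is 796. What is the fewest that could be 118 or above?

2

If only k of them are at least 118, the other 6 − k are at most 117, so the total is at most k·184 + (6 − k)·117.
This must reach 796, so k·184 + (6 − k)·117 ≥ 796, giving k ≥ 2.
Exactly 2 works: 2 values at 184 and 4 at 117 total 836; lower one of the high values by 40 (still ≥ 118) to hit 796.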